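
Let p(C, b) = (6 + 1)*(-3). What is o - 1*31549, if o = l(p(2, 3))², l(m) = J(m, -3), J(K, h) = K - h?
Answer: -31225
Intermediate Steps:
p(C, b) = -21 (p(C, b) = 7*(-3) = -21)
l(m) = 3 + m (l(m) = m - 1*(-3) = m + 3 = 3 + m)
o = 324 (o = (3 - 21)² = (-18)² = 324)
o - 1*31549 = 324 - 1*31549 = 324 - 31549 = -31225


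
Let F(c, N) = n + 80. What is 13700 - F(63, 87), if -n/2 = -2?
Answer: 13616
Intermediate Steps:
n = 4 (n = -2*(-2) = 4)
F(c, N) = 84 (F(c, N) = 4 + 80 = 84)
13700 - F(63, 87) = 13700 - 1*84 = 13700 - 84 = 13616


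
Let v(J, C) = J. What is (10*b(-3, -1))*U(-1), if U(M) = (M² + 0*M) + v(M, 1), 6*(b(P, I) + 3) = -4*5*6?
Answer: 0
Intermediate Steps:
b(P, I) = -23 (b(P, I) = -3 + (-4*5*6)/6 = -3 + (-20*6)/6 = -3 + (⅙)*(-120) = -3 - 20 = -23)
U(M) = M + M² (U(M) = (M² + 0*M) + M = (M² + 0) + M = M² + M = M + M²)
(10*b(-3, -1))*U(-1) = (10*(-23))*(-(1 - 1)) = -(-230)*0 = -230*0 = 0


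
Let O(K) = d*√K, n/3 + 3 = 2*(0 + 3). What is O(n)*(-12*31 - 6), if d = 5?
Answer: -5670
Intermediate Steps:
n = 9 (n = -9 + 3*(2*(0 + 3)) = -9 + 3*(2*3) = -9 + 3*6 = -9 + 18 = 9)
O(K) = 5*√K
O(n)*(-12*31 - 6) = (5*√9)*(-12*31 - 6) = (5*3)*(-372 - 6) = 15*(-378) = -5670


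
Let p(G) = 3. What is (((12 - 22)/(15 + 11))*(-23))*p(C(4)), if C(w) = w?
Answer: 345/13 ≈ 26.538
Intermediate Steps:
(((12 - 22)/(15 + 11))*(-23))*p(C(4)) = (((12 - 22)/(15 + 11))*(-23))*3 = (-10/26*(-23))*3 = (-10*1/26*(-23))*3 = -5/13*(-23)*3 = (115/13)*3 = 345/13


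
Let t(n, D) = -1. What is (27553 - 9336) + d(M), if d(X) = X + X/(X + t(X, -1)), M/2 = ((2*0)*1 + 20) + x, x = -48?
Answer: 1035233/57 ≈ 18162.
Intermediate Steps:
M = -56 (M = 2*(((2*0)*1 + 20) - 48) = 2*((0*1 + 20) - 48) = 2*((0 + 20) - 48) = 2*(20 - 48) = 2*(-28) = -56)
d(X) = X + X/(-1 + X) (d(X) = X + X/(X - 1) = X + X/(-1 + X))
(27553 - 9336) + d(M) = (27553 - 9336) + (-56)**2/(-1 - 56) = 18217 + 3136/(-57) = 18217 + 3136*(-1/57) = 18217 - 3136/57 = 1035233/57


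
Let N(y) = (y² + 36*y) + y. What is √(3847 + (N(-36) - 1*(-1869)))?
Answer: 4*√355 ≈ 75.366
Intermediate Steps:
N(y) = y² + 37*y
√(3847 + (N(-36) - 1*(-1869))) = √(3847 + (-36*(37 - 36) - 1*(-1869))) = √(3847 + (-36*1 + 1869)) = √(3847 + (-36 + 1869)) = √(3847 + 1833) = √5680 = 4*√355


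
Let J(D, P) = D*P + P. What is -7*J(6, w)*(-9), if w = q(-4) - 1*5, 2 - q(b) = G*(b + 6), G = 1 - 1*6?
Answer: 3087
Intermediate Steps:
G = -5 (G = 1 - 6 = -5)
q(b) = 32 + 5*b (q(b) = 2 - (-5)*(b + 6) = 2 - (-5)*(6 + b) = 2 - (-30 - 5*b) = 2 + (30 + 5*b) = 32 + 5*b)
w = 7 (w = (32 + 5*(-4)) - 1*5 = (32 - 20) - 5 = 12 - 5 = 7)
J(D, P) = P + D*P
-7*J(6, w)*(-9) = -49*(1 + 6)*(-9) = -49*7*(-9) = -7*49*(-9) = -343*(-9) = 3087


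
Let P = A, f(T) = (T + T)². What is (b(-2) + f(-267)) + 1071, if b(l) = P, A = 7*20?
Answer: 286367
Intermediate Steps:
A = 140
f(T) = 4*T² (f(T) = (2*T)² = 4*T²)
P = 140
b(l) = 140
(b(-2) + f(-267)) + 1071 = (140 + 4*(-267)²) + 1071 = (140 + 4*71289) + 1071 = (140 + 285156) + 1071 = 285296 + 1071 = 286367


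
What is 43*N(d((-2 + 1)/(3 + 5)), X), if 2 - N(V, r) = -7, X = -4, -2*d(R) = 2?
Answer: 387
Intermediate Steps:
d(R) = -1 (d(R) = -1/2*2 = -1)
N(V, r) = 9 (N(V, r) = 2 - 1*(-7) = 2 + 7 = 9)
43*N(d((-2 + 1)/(3 + 5)), X) = 43*9 = 387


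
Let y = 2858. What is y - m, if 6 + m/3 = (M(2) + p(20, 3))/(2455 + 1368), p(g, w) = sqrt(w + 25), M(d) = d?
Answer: 10994942/3823 - 6*sqrt(7)/3823 ≈ 2876.0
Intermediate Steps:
p(g, w) = sqrt(25 + w)
m = -68808/3823 + 6*sqrt(7)/3823 (m = -18 + 3*((2 + sqrt(25 + 3))/(2455 + 1368)) = -18 + 3*((2 + sqrt(28))/3823) = -18 + 3*((2 + 2*sqrt(7))*(1/3823)) = -18 + 3*(2/3823 + 2*sqrt(7)/3823) = -18 + (6/3823 + 6*sqrt(7)/3823) = -68808/3823 + 6*sqrt(7)/3823 ≈ -17.994)
y - m = 2858 - (-68808/3823 + 6*sqrt(7)/3823) = 2858 + (68808/3823 - 6*sqrt(7)/3823) = 10994942/3823 - 6*sqrt(7)/3823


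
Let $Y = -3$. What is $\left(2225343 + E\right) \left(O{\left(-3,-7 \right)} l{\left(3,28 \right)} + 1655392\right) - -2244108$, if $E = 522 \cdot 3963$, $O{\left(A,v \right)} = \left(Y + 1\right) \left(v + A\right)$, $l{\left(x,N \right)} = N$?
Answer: $7110708154716$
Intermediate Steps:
$O{\left(A,v \right)} = - 2 A - 2 v$ ($O{\left(A,v \right)} = \left(-3 + 1\right) \left(v + A\right) = - 2 \left(A + v\right) = - 2 A - 2 v$)
$E = 2068686$
$\left(2225343 + E\right) \left(O{\left(-3,-7 \right)} l{\left(3,28 \right)} + 1655392\right) - -2244108 = \left(2225343 + 2068686\right) \left(\left(\left(-2\right) \left(-3\right) - -14\right) 28 + 1655392\right) - -2244108 = 4294029 \left(\left(6 + 14\right) 28 + 1655392\right) + 2244108 = 4294029 \left(20 \cdot 28 + 1655392\right) + 2244108 = 4294029 \left(560 + 1655392\right) + 2244108 = 4294029 \cdot 1655952 + 2244108 = 7110705910608 + 2244108 = 7110708154716$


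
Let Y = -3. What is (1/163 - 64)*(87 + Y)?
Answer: -876204/163 ≈ -5375.5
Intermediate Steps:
(1/163 - 64)*(87 + Y) = (1/163 - 64)*(87 - 3) = (1/163 - 64)*84 = -10431/163*84 = -876204/163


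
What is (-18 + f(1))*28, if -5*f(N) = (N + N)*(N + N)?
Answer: -2632/5 ≈ -526.40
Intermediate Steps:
f(N) = -4*N²/5 (f(N) = -(N + N)*(N + N)/5 = -2*N*2*N/5 = -4*N²/5)
(-18 + f(1))*28 = (-18 - ⅘*1²)*28 = (-18 - ⅘*1)*28 = (-18 - ⅘)*28 = -94/5*28 = -2632/5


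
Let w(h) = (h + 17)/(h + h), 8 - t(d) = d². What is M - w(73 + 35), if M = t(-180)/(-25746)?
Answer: 629737/926856 ≈ 0.67943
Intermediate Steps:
t(d) = 8 - d²
M = 16196/12873 (M = (8 - 1*(-180)²)/(-25746) = (8 - 1*32400)*(-1/25746) = (8 - 32400)*(-1/25746) = -32392*(-1/25746) = 16196/12873 ≈ 1.2581)
w(h) = (17 + h)/(2*h) (w(h) = (17 + h)/((2*h)) = (17 + h)*(1/(2*h)) = (17 + h)/(2*h))
M - w(73 + 35) = 16196/12873 - (17 + (73 + 35))/(2*(73 + 35)) = 16196/12873 - (17 + 108)/(2*108) = 16196/12873 - 125/(2*108) = 16196/12873 - 1*125/216 = 16196/12873 - 125/216 = 629737/926856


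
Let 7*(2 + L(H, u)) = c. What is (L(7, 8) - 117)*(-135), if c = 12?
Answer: 110835/7 ≈ 15834.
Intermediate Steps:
L(H, u) = -2/7 (L(H, u) = -2 + (1/7)*12 = -2 + 12/7 = -2/7)
(L(7, 8) - 117)*(-135) = (-2/7 - 117)*(-135) = -821/7*(-135) = 110835/7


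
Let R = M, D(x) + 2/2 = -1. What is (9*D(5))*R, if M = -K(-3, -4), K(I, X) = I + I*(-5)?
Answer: 216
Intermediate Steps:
D(x) = -2 (D(x) = -1 - 1 = -2)
K(I, X) = -4*I (K(I, X) = I - 5*I = -4*I)
M = -12 (M = -(-4)*(-3) = -1*12 = -12)
R = -12
(9*D(5))*R = (9*(-2))*(-12) = -18*(-12) = 216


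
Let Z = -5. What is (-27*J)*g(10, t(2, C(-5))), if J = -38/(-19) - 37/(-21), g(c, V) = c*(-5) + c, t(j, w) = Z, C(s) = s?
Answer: 28440/7 ≈ 4062.9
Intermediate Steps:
t(j, w) = -5
g(c, V) = -4*c (g(c, V) = -5*c + c = -4*c)
J = 79/21 (J = -38*(-1/19) - 37*(-1/21) = 2 + 37/21 = 79/21 ≈ 3.7619)
(-27*J)*g(10, t(2, C(-5))) = (-27*79/21)*(-4*10) = -711/7*(-40) = 28440/7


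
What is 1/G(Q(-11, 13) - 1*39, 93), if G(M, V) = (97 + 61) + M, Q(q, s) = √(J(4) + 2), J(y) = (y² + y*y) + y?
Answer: 119/14123 - √38/14123 ≈ 0.0079895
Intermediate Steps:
J(y) = y + 2*y² (J(y) = (y² + y²) + y = 2*y² + y = y + 2*y²)
Q(q, s) = √38 (Q(q, s) = √(4*(1 + 2*4) + 2) = √(4*(1 + 8) + 2) = √(4*9 + 2) = √(36 + 2) = √38)
G(M, V) = 158 + M
1/G(Q(-11, 13) - 1*39, 93) = 1/(158 + (√38 - 1*39)) = 1/(158 + (√38 - 39)) = 1/(158 + (-39 + √38)) = 1/(119 + √38)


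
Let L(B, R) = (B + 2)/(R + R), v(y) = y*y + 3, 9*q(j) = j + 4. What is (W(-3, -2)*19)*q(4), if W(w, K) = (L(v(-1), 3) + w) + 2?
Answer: 0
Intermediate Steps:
q(j) = 4/9 + j/9 (q(j) = (j + 4)/9 = (4 + j)/9 = 4/9 + j/9)
v(y) = 3 + y² (v(y) = y² + 3 = 3 + y²)
L(B, R) = (2 + B)/(2*R) (L(B, R) = (2 + B)/((2*R)) = (2 + B)*(1/(2*R)) = (2 + B)/(2*R))
W(w, K) = 3 + w (W(w, K) = ((½)*(2 + (3 + (-1)²))/3 + w) + 2 = ((½)*(⅓)*(2 + (3 + 1)) + w) + 2 = ((½)*(⅓)*(2 + 4) + w) + 2 = ((½)*(⅓)*6 + w) + 2 = (1 + w) + 2 = 3 + w)
(W(-3, -2)*19)*q(4) = ((3 - 3)*19)*(4/9 + (⅑)*4) = (0*19)*(4/9 + 4/9) = 0*(8/9) = 0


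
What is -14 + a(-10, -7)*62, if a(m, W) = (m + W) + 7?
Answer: -634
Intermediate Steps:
a(m, W) = 7 + W + m (a(m, W) = (W + m) + 7 = 7 + W + m)
-14 + a(-10, -7)*62 = -14 + (7 - 7 - 10)*62 = -14 - 10*62 = -14 - 620 = -634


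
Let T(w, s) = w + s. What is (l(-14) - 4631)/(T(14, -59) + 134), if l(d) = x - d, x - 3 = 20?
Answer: -4594/89 ≈ -51.618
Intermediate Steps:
x = 23 (x = 3 + 20 = 23)
T(w, s) = s + w
l(d) = 23 - d
(l(-14) - 4631)/(T(14, -59) + 134) = ((23 - 1*(-14)) - 4631)/((-59 + 14) + 134) = ((23 + 14) - 4631)/(-45 + 134) = (37 - 4631)/89 = -4594*1/89 = -4594/89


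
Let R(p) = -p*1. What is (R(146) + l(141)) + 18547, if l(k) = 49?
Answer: 18450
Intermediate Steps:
R(p) = -p
(R(146) + l(141)) + 18547 = (-1*146 + 49) + 18547 = (-146 + 49) + 18547 = -97 + 18547 = 18450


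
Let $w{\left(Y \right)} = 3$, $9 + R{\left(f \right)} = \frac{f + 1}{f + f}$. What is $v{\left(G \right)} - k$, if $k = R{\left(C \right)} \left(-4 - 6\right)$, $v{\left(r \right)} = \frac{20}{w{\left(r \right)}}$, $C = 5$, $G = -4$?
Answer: $- \frac{232}{3} \approx -77.333$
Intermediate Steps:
$R{\left(f \right)} = -9 + \frac{1 + f}{2 f}$ ($R{\left(f \right)} = -9 + \frac{f + 1}{f + f} = -9 + \frac{1 + f}{2 f}$)
$v{\left(r \right)} = \frac{20}{3}$
$k = 84$ ($k = \frac{1 - 85}{2 \cdot 5} \left(-4 - 6\right) = \frac{1}{2} \cdot \frac{1}{5} \left(1 - 85\right) \left(-4 - 6\right) = \frac{1}{2} \cdot \frac{1}{5} \left(-84\right) \left(-10\right) = \left(- \frac{42}{5}\right) \left(-10\right) = 84$)
$v{\left(G \right)} - k = \frac{20}{3} - 84 = - \frac{232}{3}$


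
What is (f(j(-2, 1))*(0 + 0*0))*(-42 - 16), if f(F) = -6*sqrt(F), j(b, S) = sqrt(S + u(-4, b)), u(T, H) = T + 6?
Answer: 0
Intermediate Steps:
u(T, H) = 6 + T
j(b, S) = sqrt(2 + S) (j(b, S) = sqrt(S + (6 - 4)) = sqrt(S + 2) = sqrt(2 + S))
(f(j(-2, 1))*(0 + 0*0))*(-42 - 16) = ((-6*(2 + 1)**(1/4))*(0 + 0*0))*(-42 - 16) = ((-6*3**(1/4))*(0 + 0))*(-58) = (-6*3**(1/4)*0)*(-58) = 0*(-58) = 0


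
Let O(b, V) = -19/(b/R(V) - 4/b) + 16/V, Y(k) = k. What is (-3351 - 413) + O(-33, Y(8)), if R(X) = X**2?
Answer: -3093618/833 ≈ -3713.8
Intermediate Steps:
O(b, V) = -19/(-4/b + b/V**2) + 16/V (O(b, V) = -19/(b/(V**2) - 4/b) + 16/V = -19/(b/V**2 - 4/b) + 16/V = -19/(-4/b + b/V**2) + 16/V)
(-3351 - 413) + O(-33, Y(8)) = (-3351 - 413) + (-16*(-33)**2 + 64*8**2 + 19*(-33)*8**3)/(8*(-1*(-33)**2 + 4*8**2)) = -3764 + (-16*1089 + 64*64 + 19*(-33)*512)/(8*(-1*1089 + 4*64)) = -3764 + (-17424 + 4096 - 321024)/(8*(-1089 + 256)) = -3764 + (1/8)*(-334352)/(-833) = -3764 + (1/8)*(-1/833)*(-334352) = -3764 + 41794/833 = -3093618/833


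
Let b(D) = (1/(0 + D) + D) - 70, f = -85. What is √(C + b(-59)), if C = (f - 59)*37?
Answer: 2*I*√4748969/59 ≈ 73.872*I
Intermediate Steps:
b(D) = -70 + D + 1/D (b(D) = (1/D + D) - 70 = (D + 1/D) - 70 = -70 + D + 1/D)
C = -5328 (C = (-85 - 59)*37 = -144*37 = -5328)
√(C + b(-59)) = √(-5328 + (-70 - 59 + 1/(-59))) = √(-5328 + (-70 - 59 - 1/59)) = √(-5328 - 7612/59) = √(-321964/59) = 2*I*√4748969/59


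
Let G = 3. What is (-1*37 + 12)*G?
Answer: -75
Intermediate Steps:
(-1*37 + 12)*G = (-1*37 + 12)*3 = (-37 + 12)*3 = -25*3 = -75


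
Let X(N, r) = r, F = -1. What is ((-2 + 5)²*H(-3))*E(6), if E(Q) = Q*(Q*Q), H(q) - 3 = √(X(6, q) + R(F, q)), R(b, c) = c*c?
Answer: 5832 + 1944*√6 ≈ 10594.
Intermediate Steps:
R(b, c) = c²
H(q) = 3 + √(q + q²)
E(Q) = Q³ (E(Q) = Q*Q² = Q³)
((-2 + 5)²*H(-3))*E(6) = ((-2 + 5)²*(3 + √(-3*(1 - 3))))*6³ = (3²*(3 + √(-3*(-2))))*216 = (9*(3 + √6))*216 = (27 + 9*√6)*216 = 5832 + 1944*√6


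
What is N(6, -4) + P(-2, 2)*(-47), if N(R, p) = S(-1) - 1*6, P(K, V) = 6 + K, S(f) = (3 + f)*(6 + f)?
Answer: -184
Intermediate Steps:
N(R, p) = 4 (N(R, p) = (18 + (-1)**2 + 9*(-1)) - 1*6 = (18 + 1 - 9) - 6 = 10 - 6 = 4)
N(6, -4) + P(-2, 2)*(-47) = 4 + (6 - 2)*(-47) = 4 + 4*(-47) = 4 - 188 = -184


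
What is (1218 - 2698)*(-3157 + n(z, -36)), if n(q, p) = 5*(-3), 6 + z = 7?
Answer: 4694560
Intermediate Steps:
z = 1 (z = -6 + 7 = 1)
n(q, p) = -15
(1218 - 2698)*(-3157 + n(z, -36)) = (1218 - 2698)*(-3157 - 15) = -1480*(-3172) = 4694560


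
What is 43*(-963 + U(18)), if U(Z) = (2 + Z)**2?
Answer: -24209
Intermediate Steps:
43*(-963 + U(18)) = 43*(-963 + (2 + 18)**2) = 43*(-963 + 20**2) = 43*(-963 + 400) = 43*(-563) = -24209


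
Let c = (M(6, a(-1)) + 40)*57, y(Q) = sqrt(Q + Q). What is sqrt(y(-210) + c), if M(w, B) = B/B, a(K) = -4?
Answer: sqrt(2337 + 2*I*sqrt(105)) ≈ 48.343 + 0.212*I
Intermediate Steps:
y(Q) = sqrt(2)*sqrt(Q) (y(Q) = sqrt(2*Q) = sqrt(2)*sqrt(Q))
M(w, B) = 1
c = 2337 (c = (1 + 40)*57 = 41*57 = 2337)
sqrt(y(-210) + c) = sqrt(sqrt(2)*sqrt(-210) + 2337) = sqrt(sqrt(2)*(I*sqrt(210)) + 2337) = sqrt(2*I*sqrt(105) + 2337) = sqrt(2337 + 2*I*sqrt(105))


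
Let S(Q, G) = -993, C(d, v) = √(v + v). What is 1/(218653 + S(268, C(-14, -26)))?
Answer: 1/217660 ≈ 4.5943e-6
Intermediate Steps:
C(d, v) = √2*√v (C(d, v) = √(2*v) = √2*√v)
1/(218653 + S(268, C(-14, -26))) = 1/(218653 - 993) = 1/217660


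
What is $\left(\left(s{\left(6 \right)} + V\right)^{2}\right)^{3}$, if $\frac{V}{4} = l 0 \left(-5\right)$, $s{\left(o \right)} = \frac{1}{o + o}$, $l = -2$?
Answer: $\frac{1}{2985984} \approx 3.349 \cdot 10^{-7}$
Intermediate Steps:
$s{\left(o \right)} = \frac{1}{2 o}$
$V = 0$ ($V = 4 \left(-2\right) 0 \left(-5\right) = 4 \cdot 0 \left(-5\right) = 4 \cdot 0 = 0$)
$\left(\left(s{\left(6 \right)} + V\right)^{2}\right)^{3} = \left(\left(\frac{1}{2 \cdot 6} + 0\right)^{2}\right)^{3} = \left(\left(\frac{1}{2} \cdot \frac{1}{6} + 0\right)^{2}\right)^{3} = \left(\left(\frac{1}{12} + 0\right)^{2}\right)^{3} = \left(\left(\frac{1}{12}\right)^{2}\right)^{3} = \left(\frac{1}{144}\right)^{3} = \frac{1}{2985984}$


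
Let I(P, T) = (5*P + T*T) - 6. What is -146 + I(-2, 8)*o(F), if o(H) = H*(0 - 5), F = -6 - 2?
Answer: 1774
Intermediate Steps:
I(P, T) = -6 + T² + 5*P (I(P, T) = (5*P + T²) - 6 = (T² + 5*P) - 6 = -6 + T² + 5*P)
F = -8
o(H) = -5*H (o(H) = H*(-5) = -5*H)
-146 + I(-2, 8)*o(F) = -146 + (-6 + 8² + 5*(-2))*(-5*(-8)) = -146 + (-6 + 64 - 10)*40 = -146 + 48*40 = -146 + 1920 = 1774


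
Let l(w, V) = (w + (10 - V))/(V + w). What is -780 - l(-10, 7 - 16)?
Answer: -14811/19 ≈ -779.53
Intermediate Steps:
l(w, V) = (10 + w - V)/(V + w)
-780 - l(-10, 7 - 16) = -780 - (10 - 10 - (7 - 16))/((7 - 16) - 10) = -780 - (10 - 10 - 1*(-9))/(-9 - 10) = -780 - (10 - 10 + 9)/(-19) = -780 - (-1)*9/19 = -780 - 1*(-9/19) = -780 + 9/19 = -14811/19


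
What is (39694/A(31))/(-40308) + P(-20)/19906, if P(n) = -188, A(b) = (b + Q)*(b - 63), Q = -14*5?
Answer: -2561843239/250339766976 ≈ -0.010233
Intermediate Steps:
Q = -70
A(b) = (-70 + b)*(-63 + b) (A(b) = (b - 70)*(b - 63) = (-70 + b)*(-63 + b))
(39694/A(31))/(-40308) + P(-20)/19906 = (39694/(4410 + 31² - 133*31))/(-40308) - 188/19906 = (39694/(4410 + 961 - 4123))*(-1/40308) - 188*1/19906 = (39694/1248)*(-1/40308) - 94/9953 = (39694*(1/1248))*(-1/40308) - 94/9953 = (19847/624)*(-1/40308) - 94/9953 = -19847/25152192 - 94/9953 = -2561843239/250339766976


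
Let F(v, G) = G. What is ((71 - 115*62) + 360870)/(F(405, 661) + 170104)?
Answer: 353811/170765 ≈ 2.0719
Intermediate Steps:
((71 - 115*62) + 360870)/(F(405, 661) + 170104) = ((71 - 115*62) + 360870)/(661 + 170104) = ((71 - 7130) + 360870)/170765 = (-7059 + 360870)*(1/170765) = 353811*(1/170765) = 353811/170765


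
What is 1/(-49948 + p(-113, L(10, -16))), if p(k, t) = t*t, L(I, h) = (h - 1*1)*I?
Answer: -1/21048 ≈ -4.7510e-5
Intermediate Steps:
L(I, h) = I*(-1 + h) (L(I, h) = (h - 1)*I = (-1 + h)*I = I*(-1 + h))
p(k, t) = t²
1/(-49948 + p(-113, L(10, -16))) = 1/(-49948 + (10*(-1 - 16))²) = 1/(-49948 + (10*(-17))²) = 1/(-49948 + (-170)²) = 1/(-49948 + 28900) = 1/(-21048) = -1/21048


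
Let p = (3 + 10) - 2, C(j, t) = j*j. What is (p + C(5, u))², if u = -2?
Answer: 1296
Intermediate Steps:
C(j, t) = j²
p = 11 (p = 13 - 2 = 11)
(p + C(5, u))² = (11 + 5²)² = (11 + 25)² = 36² = 1296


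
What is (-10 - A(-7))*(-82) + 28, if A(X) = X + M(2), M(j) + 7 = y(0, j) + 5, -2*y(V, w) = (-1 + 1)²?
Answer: 110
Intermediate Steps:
y(V, w) = 0 (y(V, w) = -(-1 + 1)²/2 = -½*0² = -½*0 = 0)
M(j) = -2 (M(j) = -7 + (0 + 5) = -7 + 5 = -2)
A(X) = -2 + X (A(X) = X - 2 = -2 + X)
(-10 - A(-7))*(-82) + 28 = (-10 - (-2 - 7))*(-82) + 28 = (-10 - 1*(-9))*(-82) + 28 = (-10 + 9)*(-82) + 28 = -1*(-82) + 28 = 82 + 28 = 110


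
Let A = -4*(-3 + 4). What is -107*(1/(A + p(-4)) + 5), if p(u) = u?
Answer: -4173/8 ≈ -521.63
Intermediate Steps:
A = -4 (A = -4*1 = -4)
-107*(1/(A + p(-4)) + 5) = -107*(1/(-4 - 4) + 5) = -107*(1/(-8) + 5) = -107*(-⅛ + 5) = -107*39/8 = -4173/8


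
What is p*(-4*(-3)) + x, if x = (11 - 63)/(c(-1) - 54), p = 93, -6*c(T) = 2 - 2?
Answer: 30158/27 ≈ 1117.0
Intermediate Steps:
c(T) = 0 (c(T) = -(2 - 2)/6 = -1/6*0 = 0)
x = 26/27 (x = (11 - 63)/(0 - 54) = -52/(-54) = -52*(-1/54) = 26/27 ≈ 0.96296)
p*(-4*(-3)) + x = 93*(-4*(-3)) + 26/27 = 93*12 + 26/27 = 1116 + 26/27 = 30158/27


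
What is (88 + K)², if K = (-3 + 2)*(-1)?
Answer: 7921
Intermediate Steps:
K = 1 (K = -1*(-1) = 1)
(88 + K)² = (88 + 1)² = 89² = 7921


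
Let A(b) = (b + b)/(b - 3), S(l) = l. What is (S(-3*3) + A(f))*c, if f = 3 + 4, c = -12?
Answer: 66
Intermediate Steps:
f = 7
A(b) = 2*b/(-3 + b) (A(b) = (2*b)/(-3 + b) = 2*b/(-3 + b))
(S(-3*3) + A(f))*c = (-3*3 + 2*7/(-3 + 7))*(-12) = (-9 + 2*7/4)*(-12) = (-9 + 2*7*(¼))*(-12) = (-9 + 7/2)*(-12) = -11/2*(-12) = 66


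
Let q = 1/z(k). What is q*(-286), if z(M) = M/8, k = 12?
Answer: -572/3 ≈ -190.67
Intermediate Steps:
z(M) = M/8 (z(M) = M*(1/8) = M/8)
q = 2/3 (q = 1/((1/8)*12) = 1/(3/2) = 2/3 ≈ 0.66667)
q*(-286) = (2/3)*(-286) = -572/3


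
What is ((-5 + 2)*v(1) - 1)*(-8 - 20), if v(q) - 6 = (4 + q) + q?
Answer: 1036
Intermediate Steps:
v(q) = 10 + 2*q (v(q) = 6 + ((4 + q) + q) = 6 + (4 + 2*q) = 10 + 2*q)
((-5 + 2)*v(1) - 1)*(-8 - 20) = ((-5 + 2)*(10 + 2*1) - 1)*(-8 - 20) = (-3*(10 + 2) - 1)*(-28) = (-3*12 - 1)*(-28) = (-36 - 1)*(-28) = -37*(-28) = 1036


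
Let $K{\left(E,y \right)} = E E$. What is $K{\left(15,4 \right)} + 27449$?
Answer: $27674$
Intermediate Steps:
$K{\left(E,y \right)} = E^{2}$
$K{\left(15,4 \right)} + 27449 = 15^{2} + 27449 = 225 + 27449 = 27674$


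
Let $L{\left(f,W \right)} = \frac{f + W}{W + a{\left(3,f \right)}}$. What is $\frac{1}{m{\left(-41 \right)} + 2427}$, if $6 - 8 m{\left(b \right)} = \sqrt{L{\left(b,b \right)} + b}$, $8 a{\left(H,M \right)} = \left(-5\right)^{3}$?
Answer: $\frac{70385328}{170877997969} + \frac{8 i \sqrt{8116401}}{170877997969} \approx 0.0004119 + 1.3338 \cdot 10^{-7} i$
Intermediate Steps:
$a{\left(H,M \right)} = - \frac{125}{8}$ ($a{\left(H,M \right)} = \frac{\left(-5\right)^{3}}{8} = \frac{1}{8} \left(-125\right) = - \frac{125}{8}$)
$L{\left(f,W \right)} = \frac{W + f}{- \frac{125}{8} + W}$ ($L{\left(f,W \right)} = \frac{f + W}{W - \frac{125}{8}} = \frac{W + f}{- \frac{125}{8} + W}$)
$m{\left(b \right)} = \frac{3}{4} - \frac{\sqrt{b + \frac{16 b}{-125 + 8 b}}}{8}$ ($m{\left(b \right)} = \frac{3}{4} - \frac{\sqrt{\frac{8 \left(b + b\right)}{-125 + 8 b} + b}}{8} = \frac{3}{4} - \frac{\sqrt{\frac{8 \cdot 2 b}{-125 + 8 b} + b}}{8} = \frac{3}{4} - \frac{\sqrt{\frac{16 b}{-125 + 8 b} + b}}{8} = \frac{3}{4} - \frac{\sqrt{b + \frac{16 b}{-125 + 8 b}}}{8}$)
$\frac{1}{m{\left(-41 \right)} + 2427} = \frac{1}{\left(\frac{3}{4} - \frac{\sqrt{- \frac{41 \left(-109 + 8 \left(-41\right)\right)}{-125 + 8 \left(-41\right)}}}{8}\right) + 2427} = \frac{1}{\left(\frac{3}{4} - \frac{\sqrt{- \frac{41 \left(-109 - 328\right)}{-125 - 328}}}{8}\right) + 2427} = \frac{1}{\left(\frac{3}{4} - \frac{\sqrt{\left(-41\right) \frac{1}{-453} \left(-437\right)}}{8}\right) + 2427} = \frac{1}{\left(\frac{3}{4} - \frac{\sqrt{\left(-41\right) \left(- \frac{1}{453}\right) \left(-437\right)}}{8}\right) + 2427} = \frac{1}{\left(\frac{3}{4} - \frac{\sqrt{- \frac{17917}{453}}}{8}\right) + 2427} = \frac{1}{\left(\frac{3}{4} - \frac{\frac{1}{453} i \sqrt{8116401}}{8}\right) + 2427} = \frac{1}{\left(\frac{3}{4} - \frac{i \sqrt{8116401}}{3624}\right) + 2427} = \frac{1}{\frac{9711}{4} - \frac{i \sqrt{8116401}}{3624}}$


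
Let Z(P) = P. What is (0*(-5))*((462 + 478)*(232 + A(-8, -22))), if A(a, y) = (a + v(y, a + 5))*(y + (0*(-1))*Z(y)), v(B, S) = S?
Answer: 0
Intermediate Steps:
A(a, y) = y*(5 + 2*a) (A(a, y) = (a + (a + 5))*(y + (0*(-1))*y) = (a + (5 + a))*(y + 0*y) = (5 + 2*a)*(y + 0) = (5 + 2*a)*y = y*(5 + 2*a))
(0*(-5))*((462 + 478)*(232 + A(-8, -22))) = (0*(-5))*((462 + 478)*(232 - 22*(5 + 2*(-8)))) = 0*(940*(232 - 22*(5 - 16))) = 0*(940*(232 - 22*(-11))) = 0*(940*(232 + 242)) = 0*(940*474) = 0*445560 = 0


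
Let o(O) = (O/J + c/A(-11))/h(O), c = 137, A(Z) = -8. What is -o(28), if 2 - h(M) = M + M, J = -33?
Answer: -4745/14256 ≈ -0.33284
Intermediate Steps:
h(M) = 2 - 2*M (h(M) = 2 - (M + M) = 2 - 2*M)
o(O) = (-137/8 - O/33)/(2 - 2*O) (o(O) = (O/(-33) + 137/(-8))/(2 - 2*O) = (O*(-1/33) + 137*(-⅛))/(2 - 2*O) = (-O/33 - 137/8)/(2 - 2*O) = (-137/8 - O/33)/(2 - 2*O))
-o(28) = -(4521 + 8*28)/(528*(-1 + 28)) = -(4521 + 224)/(528*27) = -4745/(528*27) = -1*4745/14256 = -4745/14256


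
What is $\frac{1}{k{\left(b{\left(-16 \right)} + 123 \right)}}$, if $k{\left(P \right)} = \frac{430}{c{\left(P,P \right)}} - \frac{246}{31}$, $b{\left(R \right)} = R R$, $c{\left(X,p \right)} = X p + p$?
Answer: $- \frac{446462}{3541559} \approx -0.12606$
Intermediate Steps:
$c{\left(X,p \right)} = p + X p$
$b{\left(R \right)} = R^{2}$
$k{\left(P \right)} = - \frac{246}{31} + \frac{430}{P \left(1 + P\right)}$ ($k{\left(P \right)} = \frac{430}{P \left(1 + P\right)} - \frac{246}{31} = - \frac{246}{31} + \frac{430}{P \left(1 + P\right)}$)
$\frac{1}{k{\left(b{\left(-16 \right)} + 123 \right)}} = \frac{1}{\frac{2}{31} \frac{1}{\left(-16\right)^{2} + 123} \frac{1}{1 + \left(\left(-16\right)^{2} + 123\right)} \left(6665 - 123 \left(\left(-16\right)^{2} + 123\right) \left(1 + \left(\left(-16\right)^{2} + 123\right)\right)\right)} = \frac{1}{\frac{2}{31} \frac{1}{256 + 123} \frac{1}{1 + \left(256 + 123\right)} \left(6665 - 123 \left(256 + 123\right) \left(1 + \left(256 + 123\right)\right)\right)} = \frac{1}{\frac{2}{31} \cdot \frac{1}{379} \frac{1}{1 + 379} \left(6665 - 46617 \left(1 + 379\right)\right)} = \frac{1}{\frac{2}{31} \cdot \frac{1}{379} \cdot \frac{1}{380} \left(6665 - 46617 \cdot 380\right)} = \frac{1}{\frac{2}{31} \cdot \frac{1}{379} \cdot \frac{1}{380} \left(6665 - 17714460\right)} = \frac{1}{\frac{2}{31} \cdot \frac{1}{379} \cdot \frac{1}{380} \left(-17707795\right)} = \frac{1}{- \frac{3541559}{446462}} = - \frac{446462}{3541559}$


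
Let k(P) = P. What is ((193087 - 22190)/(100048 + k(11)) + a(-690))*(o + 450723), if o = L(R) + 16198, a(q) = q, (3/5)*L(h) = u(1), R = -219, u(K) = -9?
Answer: -32155728908578/100059 ≈ -3.2137e+8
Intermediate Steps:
L(h) = -15 (L(h) = (5/3)*(-9) = -15)
o = 16183 (o = -15 + 16198 = 16183)
((193087 - 22190)/(100048 + k(11)) + a(-690))*(o + 450723) = ((193087 - 22190)/(100048 + 11) - 690)*(16183 + 450723) = (170897/100059 - 690)*466906 = -68869813/100059*466906 = -32155728908578/100059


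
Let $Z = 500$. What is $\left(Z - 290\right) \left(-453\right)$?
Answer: $-95130$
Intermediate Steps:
$\left(Z - 290\right) \left(-453\right) = \left(500 - 290\right) \left(-453\right) = 210 \left(-453\right) = -95130$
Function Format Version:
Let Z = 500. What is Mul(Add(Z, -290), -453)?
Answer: -95130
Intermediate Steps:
Mul(Add(Z, -290), -453) = Mul(Add(500, -290), -453) = Mul(210, -453) = -95130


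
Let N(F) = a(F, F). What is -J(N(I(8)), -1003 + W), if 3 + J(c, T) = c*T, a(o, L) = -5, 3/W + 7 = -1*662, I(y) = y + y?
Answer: -1117681/223 ≈ -5012.0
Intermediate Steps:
I(y) = 2*y
W = -1/223 (W = 3/(-7 - 1*662) = 3/(-7 - 662) = 3/(-669) = 3*(-1/669) = -1/223 ≈ -0.0044843)
N(F) = -5
J(c, T) = -3 + T*c (J(c, T) = -3 + c*T = -3 + T*c)
-J(N(I(8)), -1003 + W) = -(-3 + (-1003 - 1/223)*(-5)) = -(-3 - 223670/223*(-5)) = -(-3 + 1118350/223) = -1*1117681/223 = -1117681/223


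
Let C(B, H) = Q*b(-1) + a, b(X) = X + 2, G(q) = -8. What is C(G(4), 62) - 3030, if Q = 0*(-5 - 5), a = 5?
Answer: -3025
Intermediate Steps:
Q = 0 (Q = 0*(-10) = 0)
b(X) = 2 + X
C(B, H) = 5 (C(B, H) = 0*(2 - 1) + 5 = 0*1 + 5 = 0 + 5 = 5)
C(G(4), 62) - 3030 = 5 - 3030 = -3025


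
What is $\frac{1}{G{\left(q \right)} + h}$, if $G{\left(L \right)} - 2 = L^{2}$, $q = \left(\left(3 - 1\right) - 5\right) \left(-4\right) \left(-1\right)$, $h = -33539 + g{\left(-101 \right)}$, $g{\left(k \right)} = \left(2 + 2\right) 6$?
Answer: $- \frac{1}{33369} \approx -2.9968 \cdot 10^{-5}$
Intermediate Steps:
$g{\left(k \right)} = 24$ ($g{\left(k \right)} = 4 \cdot 6 = 24$)
$h = -33515$ ($h = -33539 + 24 = -33515$)
$q = -12$ ($q = \left(2 - 5\right) \left(-4\right) \left(-1\right) = \left(-3\right) \left(-4\right) \left(-1\right) = 12 \left(-1\right) = -12$)
$G{\left(L \right)} = 2 + L^{2}$
$\frac{1}{G{\left(q \right)} + h} = \frac{1}{\left(2 + \left(-12\right)^{2}\right) - 33515} = \frac{1}{\left(2 + 144\right) - 33515} = \frac{1}{146 - 33515} = \frac{1}{-33369} = - \frac{1}{33369}$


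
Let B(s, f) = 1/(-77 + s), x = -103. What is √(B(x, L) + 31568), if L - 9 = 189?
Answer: √28411195/30 ≈ 177.67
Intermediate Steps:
L = 198 (L = 9 + 189 = 198)
√(B(x, L) + 31568) = √(1/(-77 - 103) + 31568) = √(1/(-180) + 31568) = √(-1/180 + 31568) = √(5682239/180) = √28411195/30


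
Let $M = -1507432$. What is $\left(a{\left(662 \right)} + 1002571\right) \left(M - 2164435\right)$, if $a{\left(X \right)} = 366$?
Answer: $-3682651273379$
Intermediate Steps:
$\left(a{\left(662 \right)} + 1002571\right) \left(M - 2164435\right) = \left(366 + 1002571\right) \left(-1507432 - 2164435\right) = 1002937 \left(-3671867\right) = -3682651273379$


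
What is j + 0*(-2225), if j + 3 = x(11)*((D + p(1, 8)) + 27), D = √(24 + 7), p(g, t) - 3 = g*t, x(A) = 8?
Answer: 301 + 8*√31 ≈ 345.54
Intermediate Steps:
p(g, t) = 3 + g*t
D = √31 ≈ 5.5678
j = 301 + 8*√31 (j = -3 + 8*((√31 + (3 + 1*8)) + 27) = -3 + 8*((√31 + (3 + 8)) + 27) = -3 + 8*((√31 + 11) + 27) = -3 + 8*((11 + √31) + 27) = -3 + 8*(38 + √31) = -3 + (304 + 8*√31) = 301 + 8*√31 ≈ 345.54)
j + 0*(-2225) = (301 + 8*√31) + 0*(-2225) = (301 + 8*√31) + 0 = 301 + 8*√31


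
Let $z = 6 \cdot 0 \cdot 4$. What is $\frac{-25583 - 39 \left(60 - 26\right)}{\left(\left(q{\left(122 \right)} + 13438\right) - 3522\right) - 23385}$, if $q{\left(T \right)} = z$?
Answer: $\frac{26909}{13469} \approx 1.9978$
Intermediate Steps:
$z = 0$ ($z = 0 \cdot 4 = 0$)
$q{\left(T \right)} = 0$
$\frac{-25583 - 39 \left(60 - 26\right)}{\left(\left(q{\left(122 \right)} + 13438\right) - 3522\right) - 23385} = \frac{-25583 - 39 \left(60 - 26\right)}{\left(\left(0 + 13438\right) - 3522\right) - 23385} = \frac{-25583 - 1326}{\left(13438 - 3522\right) - 23385} = \frac{-25583 - 1326}{9916 - 23385} = - \frac{26909}{-13469} = \left(-26909\right) \left(- \frac{1}{13469}\right) = \frac{26909}{13469}$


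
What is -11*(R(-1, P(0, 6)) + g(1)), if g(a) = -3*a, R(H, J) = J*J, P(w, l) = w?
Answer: 33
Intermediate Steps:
R(H, J) = J**2
-11*(R(-1, P(0, 6)) + g(1)) = -11*(0**2 - 3*1) = -11*(0 - 3) = -11*(-3) = 33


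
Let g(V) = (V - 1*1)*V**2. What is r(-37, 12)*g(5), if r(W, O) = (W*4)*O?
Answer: -177600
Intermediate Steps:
r(W, O) = 4*O*W (r(W, O) = (4*W)*O = 4*O*W)
g(V) = V**2*(-1 + V) (g(V) = (V - 1)*V**2 = (-1 + V)*V**2 = V**2*(-1 + V))
r(-37, 12)*g(5) = (4*12*(-37))*(5**2*(-1 + 5)) = -44400*4 = -1776*100 = -177600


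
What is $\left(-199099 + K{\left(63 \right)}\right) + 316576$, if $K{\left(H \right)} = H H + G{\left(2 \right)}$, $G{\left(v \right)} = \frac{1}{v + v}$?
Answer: $\frac{485785}{4} \approx 1.2145 \cdot 10^{5}$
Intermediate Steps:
$G{\left(v \right)} = \frac{1}{2 v}$
$K{\left(H \right)} = \frac{1}{4} + H^{2}$ ($K{\left(H \right)} = H H + \frac{1}{2 \cdot 2} = H^{2} + \frac{1}{2} \cdot \frac{1}{2} = H^{2} + \frac{1}{4} = \frac{1}{4} + H^{2}$)
$\left(-199099 + K{\left(63 \right)}\right) + 316576 = \left(-199099 + \left(\frac{1}{4} + 63^{2}\right)\right) + 316576 = \left(-199099 + \left(\frac{1}{4} + 3969\right)\right) + 316576 = \left(-199099 + \frac{15877}{4}\right) + 316576 = - \frac{780519}{4} + 316576 = \frac{485785}{4}$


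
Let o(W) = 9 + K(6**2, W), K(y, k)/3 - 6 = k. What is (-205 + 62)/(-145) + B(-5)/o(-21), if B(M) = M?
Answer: 5873/5220 ≈ 1.1251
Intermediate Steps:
K(y, k) = 18 + 3*k
o(W) = 27 + 3*W (o(W) = 9 + (18 + 3*W) = 27 + 3*W)
(-205 + 62)/(-145) + B(-5)/o(-21) = (-205 + 62)/(-145) - 5/(27 + 3*(-21)) = -143*(-1/145) - 5/(27 - 63) = 143/145 - 5/(-36) = 143/145 - 5*(-1/36) = 143/145 + 5/36 = 5873/5220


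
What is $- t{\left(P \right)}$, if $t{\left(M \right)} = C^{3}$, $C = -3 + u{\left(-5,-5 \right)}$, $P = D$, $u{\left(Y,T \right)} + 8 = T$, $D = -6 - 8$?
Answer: $4096$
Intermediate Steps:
$D = -14$
$u{\left(Y,T \right)} = -8 + T$
$P = -14$
$C = -16$ ($C = -3 - 13 = -16$)
$t{\left(M \right)} = -4096$ ($t{\left(M \right)} = \left(-16\right)^{3} = -4096$)
$- t{\left(P \right)} = \left(-1\right) \left(-4096\right) = 4096$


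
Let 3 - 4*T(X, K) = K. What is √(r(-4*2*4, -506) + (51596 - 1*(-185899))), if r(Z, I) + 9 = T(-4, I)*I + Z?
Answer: 3*√76918/2 ≈ 416.01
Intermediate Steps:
T(X, K) = ¾ - K/4
r(Z, I) = -9 + Z + I*(¾ - I/4) (r(Z, I) = -9 + ((¾ - I/4)*I + Z) = -9 + (I*(¾ - I/4) + Z) = -9 + (Z + I*(¾ - I/4)) = -9 + Z + I*(¾ - I/4))
√(r(-4*2*4, -506) + (51596 - 1*(-185899))) = √((-9 - 4*2*4 - ¼*(-506)*(-3 - 506)) + (51596 - 1*(-185899))) = √((-9 - 8*4 - ¼*(-506)*(-509)) + (51596 + 185899)) = √((-9 - 32 - 128777/2) + 237495) = √(-128859/2 + 237495) = √(346131/2) = 3*√76918/2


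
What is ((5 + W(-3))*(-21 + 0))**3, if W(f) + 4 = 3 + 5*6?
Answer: -363994344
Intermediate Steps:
W(f) = 29 (W(f) = -4 + (3 + 5*6) = -4 + (3 + 30) = -4 + 33 = 29)
((5 + W(-3))*(-21 + 0))**3 = ((5 + 29)*(-21 + 0))**3 = (34*(-21))**3 = (-714)**3 = -363994344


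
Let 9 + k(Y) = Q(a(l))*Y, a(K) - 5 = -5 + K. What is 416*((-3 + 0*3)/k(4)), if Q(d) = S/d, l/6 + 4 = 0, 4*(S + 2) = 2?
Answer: 4992/35 ≈ 142.63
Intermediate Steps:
S = -3/2 (S = -2 + (1/4)*2 = -2 + 1/2 = -3/2 ≈ -1.5000)
l = -24 (l = -24 + 6*0 = -24 + 0 = -24)
a(K) = K (a(K) = 5 + (-5 + K) = K)
Q(d) = -3/(2*d)
k(Y) = -9 + Y/16 (k(Y) = -9 + (-3/2/(-24))*Y = -9 + (-3/2*(-1/24))*Y = -9 + Y/16)
416*((-3 + 0*3)/k(4)) = 416*((-3 + 0*3)/(-9 + (1/16)*4)) = 416*((-3 + 0)/(-9 + 1/4)) = 416*(-3/(-35/4)) = 416*(-3*(-4/35)) = 416*(12/35) = 4992/35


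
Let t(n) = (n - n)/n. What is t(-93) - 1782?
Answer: -1782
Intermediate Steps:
t(n) = 0 (t(n) = 0/n = 0)
t(-93) - 1782 = 0 - 1782 = -1782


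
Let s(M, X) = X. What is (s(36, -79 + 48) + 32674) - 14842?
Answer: 17801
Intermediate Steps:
(s(36, -79 + 48) + 32674) - 14842 = ((-79 + 48) + 32674) - 14842 = (-31 + 32674) - 14842 = 32643 - 14842 = 17801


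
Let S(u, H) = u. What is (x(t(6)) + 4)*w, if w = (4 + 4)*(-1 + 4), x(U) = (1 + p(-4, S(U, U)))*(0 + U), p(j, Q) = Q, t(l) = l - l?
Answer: 96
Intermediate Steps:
t(l) = 0
x(U) = U*(1 + U) (x(U) = (1 + U)*(0 + U) = (1 + U)*U = U*(1 + U))
w = 24 (w = 8*3 = 24)
(x(t(6)) + 4)*w = (0*(1 + 0) + 4)*24 = (0*1 + 4)*24 = (0 + 4)*24 = 4*24 = 96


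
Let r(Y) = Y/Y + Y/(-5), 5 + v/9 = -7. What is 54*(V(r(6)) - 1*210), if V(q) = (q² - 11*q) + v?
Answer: -426276/25 ≈ -17051.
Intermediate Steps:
v = -108 (v = -45 + 9*(-7) = -45 - 63 = -108)
r(Y) = 1 - Y/5 (r(Y) = 1 + Y*(-⅕) = 1 - Y/5)
V(q) = -108 + q² - 11*q (V(q) = (q² - 11*q) - 108 = -108 + q² - 11*q)
54*(V(r(6)) - 1*210) = 54*((-108 + (1 - ⅕*6)² - 11*(1 - ⅕*6)) - 1*210) = 54*((-108 + (1 - 6/5)² - 11*(1 - 6/5)) - 210) = 54*((-108 + (-⅕)² - 11*(-⅕)) - 210) = 54*((-108 + 1/25 + 11/5) - 210) = 54*(-2644/25 - 210) = 54*(-7894/25) = -426276/25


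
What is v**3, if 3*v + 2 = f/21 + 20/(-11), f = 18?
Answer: -438976/456533 ≈ -0.96154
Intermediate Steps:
v = -76/77 (v = -2/3 + (18/21 + 20/(-11))/3 = -2/3 + (18*(1/21) + 20*(-1/11))/3 = -2/3 + (6/7 - 20/11)/3 = -2/3 + (1/3)*(-74/77) = -2/3 - 74/231 = -76/77 ≈ -0.98701)
v**3 = (-76/77)**3 = -438976/456533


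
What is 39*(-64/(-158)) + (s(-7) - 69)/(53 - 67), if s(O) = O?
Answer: 11738/553 ≈ 21.226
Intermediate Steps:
39*(-64/(-158)) + (s(-7) - 69)/(53 - 67) = 39*(-64/(-158)) + (-7 - 69)/(53 - 67) = 39*(-64*(-1/158)) - 76/(-14) = 39*(32/79) - 76*(-1/14) = 1248/79 + 38/7 = 11738/553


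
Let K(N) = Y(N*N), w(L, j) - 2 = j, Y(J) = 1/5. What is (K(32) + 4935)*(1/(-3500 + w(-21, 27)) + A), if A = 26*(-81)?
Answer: -180379758652/17355 ≈ -1.0394e+7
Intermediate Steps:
Y(J) = ⅕
A = -2106
w(L, j) = 2 + j
K(N) = ⅕
(K(32) + 4935)*(1/(-3500 + w(-21, 27)) + A) = (⅕ + 4935)*(1/(-3500 + (2 + 27)) - 2106) = 24676*(1/(-3500 + 29) - 2106)/5 = 24676*(1/(-3471) - 2106)/5 = 24676*(-1/3471 - 2106)/5 = (24676/5)*(-7309927/3471) = -180379758652/17355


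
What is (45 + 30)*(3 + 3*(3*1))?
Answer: 900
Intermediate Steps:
(45 + 30)*(3 + 3*(3*1)) = 75*(3 + 3*3) = 75*(3 + 9) = 75*12 = 900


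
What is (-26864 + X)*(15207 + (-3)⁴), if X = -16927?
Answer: -669476808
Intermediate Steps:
(-26864 + X)*(15207 + (-3)⁴) = (-26864 - 16927)*(15207 + (-3)⁴) = -43791*(15207 + 81) = -43791*15288 = -669476808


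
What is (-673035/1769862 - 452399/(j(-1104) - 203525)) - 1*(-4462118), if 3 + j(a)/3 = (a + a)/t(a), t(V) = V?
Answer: 267888178729832251/60036078856 ≈ 4.4621e+6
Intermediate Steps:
j(a) = -3 (j(a) = -9 + 3*((a + a)/a) = -9 + 3*((2*a)/a) = -9 + 3*2 = -9 + 6 = -3)
(-673035/1769862 - 452399/(j(-1104) - 203525)) - 1*(-4462118) = (-673035/1769862 - 452399/(-3 - 203525)) - 1*(-4462118) = (-673035*1/1769862 - 452399/(-203528)) + 4462118 = (-224345/589954 - 452399*(-1/203528)) + 4462118 = (-224345/589954 + 452399/203528) + 4462118 = 110617055243/60036078856 + 4462118 = 267888178729832251/60036078856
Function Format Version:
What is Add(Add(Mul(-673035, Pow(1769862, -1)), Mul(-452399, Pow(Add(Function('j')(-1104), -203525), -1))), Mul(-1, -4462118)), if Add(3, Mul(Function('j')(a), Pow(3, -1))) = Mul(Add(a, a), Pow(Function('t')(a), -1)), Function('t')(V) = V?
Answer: Rational(267888178729832251, 60036078856) ≈ 4.4621e+6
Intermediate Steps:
Function('j')(a) = -3 (Function('j')(a) = Add(-9, Mul(3, Mul(Add(a, a), Pow(a, -1)))) = Add(-9, Mul(3, Mul(Mul(2, a), Pow(a, -1)))) = Add(-9, Mul(3, 2)) = Add(-9, 6) = -3)
Add(Add(Mul(-673035, Pow(1769862, -1)), Mul(-452399, Pow(Add(Function('j')(-1104), -203525), -1))), Mul(-1, -4462118)) = Add(Add(Mul(-673035, Pow(1769862, -1)), Mul(-452399, Pow(Add(-3, -203525), -1))), Mul(-1, -4462118)) = Add(Add(Mul(-673035, Rational(1, 1769862)), Mul(-452399, Pow(-203528, -1))), 4462118) = Add(Add(Rational(-224345, 589954), Mul(-452399, Rational(-1, 203528))), 4462118) = Add(Add(Rational(-224345, 589954), Rational(452399, 203528)), 4462118) = Add(Rational(110617055243, 60036078856), 4462118) = Rational(267888178729832251, 60036078856)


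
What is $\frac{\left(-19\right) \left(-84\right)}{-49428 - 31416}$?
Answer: $- \frac{133}{6737} \approx -0.019742$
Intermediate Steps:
$\frac{\left(-19\right) \left(-84\right)}{-49428 - 31416} = \frac{1596}{-49428 - 31416} = \frac{1596}{-80844} = 1596 \left(- \frac{1}{80844}\right) = - \frac{133}{6737}$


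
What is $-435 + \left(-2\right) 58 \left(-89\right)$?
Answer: $9889$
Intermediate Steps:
$-435 + \left(-2\right) 58 \left(-89\right) = -435 - -10324 = -435 + 10324 = 9889$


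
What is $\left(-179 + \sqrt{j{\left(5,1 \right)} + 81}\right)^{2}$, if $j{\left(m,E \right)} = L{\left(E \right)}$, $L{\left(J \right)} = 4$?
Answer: $\left(179 - \sqrt{85}\right)^{2} \approx 28825.0$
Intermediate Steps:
$j{\left(m,E \right)} = 4$
$\left(-179 + \sqrt{j{\left(5,1 \right)} + 81}\right)^{2} = \left(-179 + \sqrt{4 + 81}\right)^{2} = \left(-179 + \sqrt{85}\right)^{2}$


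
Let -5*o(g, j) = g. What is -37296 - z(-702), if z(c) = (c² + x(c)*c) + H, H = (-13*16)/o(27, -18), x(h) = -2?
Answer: -14351648/27 ≈ -5.3154e+5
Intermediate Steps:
o(g, j) = -g/5
H = 1040/27 (H = (-13*16)/((-⅕*27)) = -208/(-27/5) = -208*(-5/27) = 1040/27 ≈ 38.518)
z(c) = 1040/27 + c² - 2*c (z(c) = (c² - 2*c) + 1040/27 = 1040/27 + c² - 2*c)
-37296 - z(-702) = -37296 - (1040/27 + (-702)² - 2*(-702)) = -37296 - (1040/27 + 492804 + 1404) = -37296 - 1*13344656/27 = -37296 - 13344656/27 = -14351648/27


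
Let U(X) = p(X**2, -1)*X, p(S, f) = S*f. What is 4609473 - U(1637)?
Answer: 4391391326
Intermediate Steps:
U(X) = -X**3 (U(X) = (X**2*(-1))*X = (-X**2)*X = -X**3)
4609473 - U(1637) = 4609473 - (-1)*1637**3 = 4609473 - (-1)*4386781853 = 4609473 - 1*(-4386781853) = 4609473 + 4386781853 = 4391391326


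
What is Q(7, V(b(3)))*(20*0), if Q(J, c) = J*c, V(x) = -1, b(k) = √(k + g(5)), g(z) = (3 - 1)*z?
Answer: 0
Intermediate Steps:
g(z) = 2*z
b(k) = √(10 + k) (b(k) = √(k + 2*5) = √(k + 10) = √(10 + k))
Q(7, V(b(3)))*(20*0) = (7*(-1))*(20*0) = -7*0 = 0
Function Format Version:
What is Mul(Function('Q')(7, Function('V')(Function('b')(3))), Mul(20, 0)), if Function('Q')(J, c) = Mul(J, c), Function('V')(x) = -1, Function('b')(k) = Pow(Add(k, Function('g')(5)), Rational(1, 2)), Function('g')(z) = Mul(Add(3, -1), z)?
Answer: 0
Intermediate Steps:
Function('g')(z) = Mul(2, z)
Function('b')(k) = Pow(Add(10, k), Rational(1, 2)) (Function('b')(k) = Pow(Add(k, Mul(2, 5)), Rational(1, 2)) = Pow(Add(k, 10), Rational(1, 2)) = Pow(Add(10, k), Rational(1, 2)))
Mul(Function('Q')(7, Function('V')(Function('b')(3))), Mul(20, 0)) = Mul(Mul(7, -1), Mul(20, 0)) = Mul(-7, 0) = 0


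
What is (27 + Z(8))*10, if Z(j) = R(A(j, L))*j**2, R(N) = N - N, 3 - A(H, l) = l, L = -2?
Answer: 270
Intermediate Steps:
A(H, l) = 3 - l
R(N) = 0
Z(j) = 0 (Z(j) = 0*j**2 = 0)
(27 + Z(8))*10 = (27 + 0)*10 = 27*10 = 270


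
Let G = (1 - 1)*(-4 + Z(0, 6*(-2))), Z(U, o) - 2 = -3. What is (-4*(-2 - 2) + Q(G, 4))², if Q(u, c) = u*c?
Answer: 256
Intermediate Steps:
Z(U, o) = -1 (Z(U, o) = 2 - 3 = -1)
G = 0 (G = (1 - 1)*(-4 - 1) = 0*(-5) = 0)
Q(u, c) = c*u
(-4*(-2 - 2) + Q(G, 4))² = (-4*(-2 - 2) + 4*0)² = (-4*(-4) + 0)² = (16 + 0)² = 16² = 256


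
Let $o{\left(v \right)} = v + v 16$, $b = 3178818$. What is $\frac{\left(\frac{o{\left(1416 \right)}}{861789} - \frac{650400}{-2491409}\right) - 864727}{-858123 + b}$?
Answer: $- \frac{618875934291300193}{1660897330963819065} \approx -0.37262$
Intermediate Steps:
$o{\left(v \right)} = 17 v$ ($o{\left(v \right)} = v + 16 v = 17 v$)
$\frac{\left(\frac{o{\left(1416 \right)}}{861789} - \frac{650400}{-2491409}\right) - 864727}{-858123 + b} = \frac{\left(\frac{17 \cdot 1416}{861789} - \frac{650400}{-2491409}\right) - 864727}{-858123 + 3178818} = \frac{\left(24072 \cdot \frac{1}{861789} - - \frac{650400}{2491409}\right) - 864727}{2320695} = \left(\left(\frac{8024}{287263} + \frac{650400}{2491409}\right) - 864727\right) \frac{1}{2320695} = \left(\frac{206826921016}{715689623567} - 864727\right) \frac{1}{2320695} = \left(- \frac{618875934291300193}{715689623567}\right) \frac{1}{2320695} = - \frac{618875934291300193}{1660897330963819065}$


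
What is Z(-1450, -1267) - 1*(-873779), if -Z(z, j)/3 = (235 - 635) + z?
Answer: 879329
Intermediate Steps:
Z(z, j) = 1200 - 3*z (Z(z, j) = -3*((235 - 635) + z) = -3*(-400 + z) = 1200 - 3*z)
Z(-1450, -1267) - 1*(-873779) = (1200 - 3*(-1450)) - 1*(-873779) = (1200 + 4350) + 873779 = 5550 + 873779 = 879329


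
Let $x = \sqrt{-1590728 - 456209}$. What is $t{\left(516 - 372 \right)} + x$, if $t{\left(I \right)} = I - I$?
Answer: $i \sqrt{2046937} \approx 1430.7 i$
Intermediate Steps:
$t{\left(I \right)} = 0$
$x = i \sqrt{2046937}$ ($x = \sqrt{-2046937} = i \sqrt{2046937} \approx 1430.7 i$)
$t{\left(516 - 372 \right)} + x = 0 + i \sqrt{2046937} = i \sqrt{2046937}$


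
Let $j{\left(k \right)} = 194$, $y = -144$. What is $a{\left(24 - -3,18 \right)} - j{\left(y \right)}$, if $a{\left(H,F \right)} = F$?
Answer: $-176$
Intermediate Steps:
$a{\left(24 - -3,18 \right)} - j{\left(y \right)} = 18 - 194 = -176$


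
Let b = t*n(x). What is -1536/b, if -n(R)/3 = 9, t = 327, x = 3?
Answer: 512/2943 ≈ 0.17397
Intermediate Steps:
n(R) = -27 (n(R) = -3*9 = -27)
b = -8829 (b = 327*(-27) = -8829)
-1536/b = -1536/(-8829) = -1536*(-1/8829) = 512/2943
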